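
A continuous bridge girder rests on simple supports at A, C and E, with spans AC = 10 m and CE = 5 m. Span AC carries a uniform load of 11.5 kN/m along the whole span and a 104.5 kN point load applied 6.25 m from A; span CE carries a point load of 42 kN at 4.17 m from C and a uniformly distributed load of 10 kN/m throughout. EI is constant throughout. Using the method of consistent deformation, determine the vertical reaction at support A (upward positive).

Release continuity at C by inserting a hinge; the redundant is the internal moment M_C. The primary structure is two simply-supported spans AC and CE.
Discontinuity in slope at C on the released structure — sum the simple-span end rotations:
  span AC: UDL 11.5: wL³/(24EI) = 479.2/EI
  span AC: point load 104.5 at a = 6.25: Pab(L + a)/(6LEI) = 663.3/EI
  span CE: point load 42 at a = 4.17: Pab(L + b)/(6LEI) = 28.25/EI
  span CE: UDL 10: wL³/(24EI) = 52.08/EI
  relative rotation θ_0 = (1142 + 80.33)/EI = 1223/EI
A unit hogging moment at C produces rotation L₁/(3EI) + L₂/(3EI) = 5/EI.
Slope continuity at C: θ_0 = M_C·5/EI, so M_C = 1223/5 = 244.6 kN·m (hogging).
Span AC, ΣM about A with M_C applied at C: R_C^{AC}·10 = 1228 + 244.6, so R_C^{AC} = 147.3 kN and R_A = 219.5 − 147.3 = 72.23 kN.

R_A = 72.23 kN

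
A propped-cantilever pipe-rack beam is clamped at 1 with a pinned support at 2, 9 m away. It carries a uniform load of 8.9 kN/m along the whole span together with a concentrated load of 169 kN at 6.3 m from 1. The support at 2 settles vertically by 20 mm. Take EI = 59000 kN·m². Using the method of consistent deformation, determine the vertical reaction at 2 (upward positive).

Take the reaction at 2 as the redundant and release it; the primary structure is a cantilever fixed at 1.
Primary-structure tip deflection at 2 by superposition:
  UDL 8.9: wL⁴/(8EI) = 7299/EI
  point load 169 at a = 6.3: Pa²(3L − a)/(6EI) = 23141/EI
  δ_0 = 30440/EI
Flexibility coefficient — unit upward force at 2: δ_{22} = L³/(3EI) = 243/EI.
With EI = 59000 kN·m²: δ_0 = 0.51594 m and δ_{22} = 0.004119 m/kN.
Compatibility — the beam at 2 must follow the support down by 0.02 m: δ_0 − R_2·δ_{22} = 0.02, so R_2 = (0.51594 − 0.02)/0.004119 = 120.4 kN.

R_2 = 120.4 kN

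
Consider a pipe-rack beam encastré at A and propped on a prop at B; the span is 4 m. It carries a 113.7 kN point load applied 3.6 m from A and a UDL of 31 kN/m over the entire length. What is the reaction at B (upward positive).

R_B = 143.2 kN

Release the roller at B. Primary structure: cantilever fixed at A.
Deflection at B on the released cantilever, summing each load's contribution:
  point load 113.7 at a = 3.6: Pa²(3L − a)/(6EI) = 2063/EI
  UDL 31: wL⁴/(8EI) = 992/EI
  δ_0 = 3055/EI
Flexibility coefficient — unit upward force at B: δ_{BB} = L³/(3EI) = 21.33/EI.
Compatibility at B: δ_0 − R_B·δ_{BB} = 0, so R_B = 3055/21.33 = 143.2 kN.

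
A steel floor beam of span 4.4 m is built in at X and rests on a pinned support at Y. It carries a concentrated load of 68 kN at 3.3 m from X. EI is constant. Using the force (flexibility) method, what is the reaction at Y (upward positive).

R_Y = 43.03 kN

Choose R_Y as the redundant. The primary structure is the cantilever fixed at X.
Deflection at Y on the released cantilever, summing each load's contribution:
  point load 68 at a = 3.3: Pa²(3L − a)/(6EI) = 1222/EI
Tip deflection under a unit load at Y: L³/(3EI) = 28.39/EI.
Compatibility at Y: δ_0 − R_Y·δ_{YY} = 0, so R_Y = 1222/28.39 = 43.03 kN.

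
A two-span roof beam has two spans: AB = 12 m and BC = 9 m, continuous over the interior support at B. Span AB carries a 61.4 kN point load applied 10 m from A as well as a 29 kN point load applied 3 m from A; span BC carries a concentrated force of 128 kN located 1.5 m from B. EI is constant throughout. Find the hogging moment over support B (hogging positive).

Insert a hinge at B; M_B is the redundant, and each span becomes simply supported.
Discontinuity in slope at B on the released structure — sum the simple-span end rotations:
  span AB: point load 61.4 at a = 10: Pab(L + a)/(6LEI) = 375.2/EI
  span AB: point load 29 at a = 3: Pab(L + a)/(6LEI) = 163.1/EI
  span BC: point load 128 at a = 1.5: Pab(L + b)/(6LEI) = 440/EI
  relative rotation θ_0 = (538.3 + 440)/EI = 978.3/EI
A unit hogging moment at B produces rotation L₁/(3EI) + L₂/(3EI) = 7/EI.
Compatibility: M_B·(L₁+L₂)/(3EI) = θ_0, giving M_B = 139.8 kN·m (hogging).

M_B = 139.8 kN·m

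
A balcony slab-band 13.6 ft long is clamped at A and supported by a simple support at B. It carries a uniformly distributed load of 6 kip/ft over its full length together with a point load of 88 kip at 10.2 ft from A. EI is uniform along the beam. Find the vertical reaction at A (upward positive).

R_A = 83.31 kip

Release the roller at B. Primary structure: cantilever fixed at A.
Downward deflection at the released point B due to the loads:
  UDL 6: wL⁴/(8EI) = 25658/EI
  point load 88 at a = 10.2: Pa²(3L − a)/(6EI) = 46693/EI
  δ_0 = 72351/EI
Tip deflection under a unit load at B: L³/(3EI) = 838.5/EI.
Compatibility at B: δ_0 − R_B·δ_{BB} = 0, so R_B = 72351/838.5 = 86.29 kip.
Vertical equilibrium: R_A = ΣP − R_B = 169.6 − 86.29 = 83.31 kip.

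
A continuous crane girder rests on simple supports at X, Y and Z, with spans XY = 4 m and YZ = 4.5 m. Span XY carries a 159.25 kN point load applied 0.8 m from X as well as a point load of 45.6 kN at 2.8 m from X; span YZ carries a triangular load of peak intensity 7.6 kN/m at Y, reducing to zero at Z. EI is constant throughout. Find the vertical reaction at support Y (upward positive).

Take M_Y as the redundant. Released structure: two simple spans XY and YZ with a hinge at Y.
Discontinuity in slope at Y on the released structure — sum the simple-span end rotations:
  span XY: point load 159.25 at a = 0.8: Pab(L + a)/(6LEI) = 81.54/EI
  span XY: point load 45.6 at a = 2.8: Pab(L + a)/(6LEI) = 43.41/EI
  span YZ: triangular load, peak 7.6: w₀L³/(45EI) = 15.39/EI
  relative rotation θ_0 = (124.9 + 15.39)/EI = 140.3/EI
A unit hogging moment at Y produces rotation L₁/(3EI) + L₂/(3EI) = 2.833/EI.
Slope continuity at Y: θ_0 = M_Y·2.833/EI, so M_Y = 140.3/2.833 = 49.53 kN·m (hogging).
Span XY, ΣM about X with M_Y applied at Y: R_Y^{XY}·4 = 255.1 + 49.53, so R_Y^{XY} = 76.15 kN and R_X = 204.8 − 76.15 = 128.7 kN.
Span YZ, ΣM about Z: R_Y^{YZ}·4.5 = 51.3 + 49.53, so R_Y^{YZ} = 22.41 kN and R_Z = 17.1 − 22.41 = -5.307 kN.
R_Y = 76.15 + 22.41 = 98.56 kN.

R_Y = 98.56 kN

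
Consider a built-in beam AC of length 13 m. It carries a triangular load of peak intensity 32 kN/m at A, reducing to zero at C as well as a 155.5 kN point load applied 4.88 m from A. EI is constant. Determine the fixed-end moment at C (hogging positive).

Take the two fixed-end moments M_A, M_C as redundants; the released structure is the simple span AC.
Simple-span end rotations at A and C under the given loads:
  at A: triangular load, peak 32: w₀L³/(45EI) = 1562/EI
  at C: triangular load, peak 32: 7w₀L³/(360EI) = 1367/EI
  at A: point load 155.5 at a = 4.88: Pab(L + b)/(6LEI) = 1668/EI
  at C: point load 155.5 at a = 4.88: Pab(L + a)/(6LEI) = 1412/EI
  θ_A0 = 3231/EI,  θ_C0 = 2779/EI
Flexibility coefficients: a unit moment at one end gives L/(3EI) there and L/(6EI) at the far end, so f₁₁ = f₂₂ = 4.333/EI and f₁₂ = f₂₁ = 2.167/EI.
Compatibility — zero rotation at each built-in end:
  4.333 M_A + 2.167 M_C = 3231
  2.167 M_A + 4.333 M_C = 2779
Solving the pair gives M_A = 566.5 kN·m and M_C = 358.2 kN·m (hogging).

M_C = 358.2 kN·m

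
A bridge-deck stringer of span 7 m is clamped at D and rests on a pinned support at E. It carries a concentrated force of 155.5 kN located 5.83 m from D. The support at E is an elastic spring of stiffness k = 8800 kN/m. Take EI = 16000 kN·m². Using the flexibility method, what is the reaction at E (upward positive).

Take the reaction at E as the redundant and release it; the primary structure is a cantilever fixed at D.
Primary-structure tip deflection at E by superposition:
  point load 155.5 at a = 5.83: Pa²(3L − a)/(6EI) = 13363/EI
Tip deflection under a unit load at E: L³/(3EI) = 114.3/EI.
With EI = 16000 kN·m²: δ_0 = 0.83518 m and δ_{EE} = 0.007146 m/kN.
Compatibility — the spring shortens by R_E/k under the reaction it provides: δ_0 − R_E·δ_{EE} = R_E/k. With 1/k = 0.000114 m/kN, R_E = δ_0 / (δ_{EE} + 1/k) = 0.83518 / (0.007146 + 0.000114) = 115 kN.

R_E = 115 kN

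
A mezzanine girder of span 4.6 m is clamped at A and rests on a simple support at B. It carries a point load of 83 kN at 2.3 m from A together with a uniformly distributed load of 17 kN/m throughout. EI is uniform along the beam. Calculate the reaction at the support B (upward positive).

R_B = 55.26 kN

Choose R_B as the redundant. The primary structure is the cantilever fixed at A.
Deflection at B on the released cantilever, summing each load's contribution:
  point load 83 at a = 2.3: Pa²(3L − a)/(6EI) = 841.6/EI
  UDL 17: wL⁴/(8EI) = 951.5/EI
  δ_0 = 1793/EI
Tip deflection under a unit load at B: L³/(3EI) = 32.45/EI.
Compatibility at B: δ_0 − R_B·δ_{BB} = 0, so R_B = 1793/32.45 = 55.26 kN.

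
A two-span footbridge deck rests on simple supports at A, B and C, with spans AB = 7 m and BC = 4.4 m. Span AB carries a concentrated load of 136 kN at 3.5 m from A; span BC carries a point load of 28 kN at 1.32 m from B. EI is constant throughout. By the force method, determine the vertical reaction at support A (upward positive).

Insert a hinge at B; M_B is the redundant, and each span becomes simply supported.
Discontinuity in slope at B on the released structure — sum the simple-span end rotations:
  span AB: point load 136 at a = 3.5: Pab(L + a)/(6LEI) = 416.5/EI
  span BC: point load 28 at a = 1.32: Pab(L + b)/(6LEI) = 32.25/EI
  relative rotation θ_0 = (416.5 + 32.25)/EI = 448.8/EI
A unit hogging moment at B produces rotation L₁/(3EI) + L₂/(3EI) = 3.8/EI.
Compatibility: M_B·(L₁+L₂)/(3EI) = θ_0, giving M_B = 118.1 kN·m (hogging).
Span AB, ΣM about A with M_B applied at B: R_B^{AB}·7 = 476 + 118.1, so R_B^{AB} = 84.87 kN and R_A = 136 − 84.87 = 51.13 kN.

R_A = 51.13 kN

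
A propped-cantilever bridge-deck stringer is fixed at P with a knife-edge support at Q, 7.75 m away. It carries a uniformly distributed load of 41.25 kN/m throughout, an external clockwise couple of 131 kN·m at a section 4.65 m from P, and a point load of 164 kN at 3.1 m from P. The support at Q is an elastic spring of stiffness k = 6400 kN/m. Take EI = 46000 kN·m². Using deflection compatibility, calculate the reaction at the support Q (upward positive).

Remove the prop at Q; the released (primary) structure is a cantilever built in at P.
Free-end deflection of the primary structure under the applied loading (downward +):
  UDL 41.25: wL⁴/(8EI) = 18601/EI
  clockwise couple 131 at a = 4.65: M₀a(2L − a)/(2EI) = 3305/EI
  point load 164 at a = 3.1: Pa²(3L − a)/(6EI) = 5293/EI
  δ_0 = 27199/EI
Flexibility coefficient — unit upward force at Q: δ_{QQ} = L³/(3EI) = 155.2/EI.
With EI = 46000 kN·m²: δ_0 = 0.59128 m and δ_{QQ} = 0.003373 m/kN.
Compatibility — the spring shortens by R_Q/k under the reaction it provides: δ_0 − R_Q·δ_{QQ} = R_Q/k. With 1/k = 0.000156 m/kN, R_Q = δ_0 / (δ_{QQ} + 1/k) = 0.59128 / (0.003373 + 0.000156) = 167.5 kN.

R_Q = 167.5 kN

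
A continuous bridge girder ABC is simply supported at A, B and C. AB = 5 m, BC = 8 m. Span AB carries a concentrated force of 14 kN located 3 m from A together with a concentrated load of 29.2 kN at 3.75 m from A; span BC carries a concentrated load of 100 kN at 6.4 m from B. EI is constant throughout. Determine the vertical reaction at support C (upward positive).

R_C = 72.29 kN

Insert a hinge at B; M_B is the redundant, and each span becomes simply supported.
Rotations at B on the released spans (each span's end-slope, ×1/EI):
  span AB: point load 14 at a = 3: Pab(L + a)/(6LEI) = 22.4/EI
  span AB: point load 29.2 at a = 3.75: Pab(L + a)/(6LEI) = 39.92/EI
  span BC: point load 100 at a = 6.4: Pab(L + b)/(6LEI) = 204.8/EI
  relative rotation θ_0 = (62.32 + 204.8)/EI = 267.1/EI
A unit hogging moment at B produces rotation L₁/(3EI) + L₂/(3EI) = 4.333/EI.
Compatibility: M_B·(L₁+L₂)/(3EI) = θ_0, giving M_B = 61.64 kN·m (hogging).
Span BC, ΣM about C: R_B^{BC}·8 = 160 + 61.64, so R_B^{BC} = 27.71 kN and R_C = 100 − 27.71 = 72.29 kN.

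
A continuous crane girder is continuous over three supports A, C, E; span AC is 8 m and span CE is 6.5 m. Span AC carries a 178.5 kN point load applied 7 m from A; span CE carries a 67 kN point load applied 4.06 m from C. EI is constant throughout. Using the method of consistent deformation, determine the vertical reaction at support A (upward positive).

Release continuity at C by inserting a hinge; the redundant is the internal moment M_C. The primary structure is two simply-supported spans AC and CE.
Rotations at C on the released spans (each span's end-slope, ×1/EI):
  span AC: point load 178.5 at a = 7: Pab(L + a)/(6LEI) = 390.5/EI
  span CE: point load 67 at a = 4.06: Pab(L + b)/(6LEI) = 152.1/EI
  relative rotation θ_0 = (390.5 + 152.1)/EI = 542.6/EI
A unit hogging moment at C produces rotation L₁/(3EI) + L₂/(3EI) = 4.833/EI.
Slope continuity at C: θ_0 = M_C·4.833/EI, so M_C = 542.6/4.833 = 112.3 kN·m (hogging).
Span AC, ΣM about A with M_C applied at C: R_C^{AC}·8 = 1250 + 112.3, so R_C^{AC} = 170.2 kN and R_A = 178.5 − 170.2 = 8.279 kN.

R_A = 8.279 kN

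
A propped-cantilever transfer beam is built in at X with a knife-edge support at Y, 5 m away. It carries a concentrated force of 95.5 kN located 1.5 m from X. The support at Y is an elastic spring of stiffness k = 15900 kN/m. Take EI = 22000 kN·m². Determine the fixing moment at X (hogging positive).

Release the roller at Y. Primary structure: cantilever fixed at X.
Primary-structure tip deflection at Y by superposition:
  point load 95.5 at a = 1.5: Pa²(3L − a)/(6EI) = 483.5/EI
Flexibility coefficient — unit upward force at Y: δ_{YY} = L³/(3EI) = 41.67/EI.
With EI = 22000 kN·m²: δ_0 = 0.021976 m and δ_{YY} = 0.001894 m/kN.
Compatibility — the spring shortens by R_Y/k under the reaction it provides: δ_0 − R_Y·δ_{YY} = R_Y/k. With 1/k = 0.000063 m/kN, R_Y = δ_0 / (δ_{YY} + 1/k) = 0.021976 / (0.001894 + 0.000063) = 11.23 kN.
Moment equilibrium about X: M_X = Σ(load moments about X) − R_Y·L = 143.2 − 11.23×5 = 87.1 kN·m.

M_X = 87.1 kN·m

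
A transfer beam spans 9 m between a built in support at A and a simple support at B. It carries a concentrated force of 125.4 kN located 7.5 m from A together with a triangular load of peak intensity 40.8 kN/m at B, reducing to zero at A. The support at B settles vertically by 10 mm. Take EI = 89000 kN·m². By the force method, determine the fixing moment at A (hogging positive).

Choose R_B as the redundant. The primary structure is the cantilever fixed at A.
Downward deflection at the released point B due to the loads:
  point load 125.4 at a = 7.5: Pa²(3L − a)/(6EI) = 22925/EI
  triangular load, peak 40.8 at the free end: 11w₀L⁴/(120EI) = 24538/EI
  δ_0 = 47463/EI
Tip deflection under a unit load at B: L³/(3EI) = 243/EI.
With EI = 89000 kN·m²: δ_0 = 0.53329 m and δ_{BB} = 0.00273 m/kN.
Compatibility — the beam at B must follow the support down by 0.01 m: δ_0 − R_B·δ_{BB} = 0.01, so R_B = (0.53329 − 0.01)/0.00273 = 191.7 kN.
Moment equilibrium about A: M_A = Σ(load moments about A) − R_B·L = 2042 − 191.7×9 = 317.2 kN·m.

M_A = 317.2 kN·m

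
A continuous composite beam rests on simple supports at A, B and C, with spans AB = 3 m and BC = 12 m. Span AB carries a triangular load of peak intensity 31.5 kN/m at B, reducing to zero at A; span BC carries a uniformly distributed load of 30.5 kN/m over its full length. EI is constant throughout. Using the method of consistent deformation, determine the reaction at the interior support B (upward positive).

Insert a hinge at B; M_B is the redundant, and each span becomes simply supported.
Rotations at B on the released spans (each span's end-slope, ×1/EI):
  span AB: triangular load, peak 31.5: w₀L³/(45EI) = 18.9/EI
  span BC: UDL 30.5: wL³/(24EI) = 2196/EI
  relative rotation θ_0 = (18.9 + 2196)/EI = 2215/EI
A unit hogging moment at B produces rotation L₁/(3EI) + L₂/(3EI) = 5/EI.
Compatibility: M_B·(L₁+L₂)/(3EI) = θ_0, giving M_B = 443 kN·m (hogging).
Span AB, ΣM about A with M_B applied at B: R_B^{AB}·3 = 94.5 + 443, so R_B^{AB} = 179.2 kN and R_A = 47.25 − 179.2 = -131.9 kN.
Span BC, ΣM about C: R_B^{BC}·12 = 2196 + 443, so R_B^{BC} = 219.9 kN and R_C = 366 − 219.9 = 146.1 kN.
R_B = 179.2 + 219.9 = 399.1 kN.

R_B = 399.1 kN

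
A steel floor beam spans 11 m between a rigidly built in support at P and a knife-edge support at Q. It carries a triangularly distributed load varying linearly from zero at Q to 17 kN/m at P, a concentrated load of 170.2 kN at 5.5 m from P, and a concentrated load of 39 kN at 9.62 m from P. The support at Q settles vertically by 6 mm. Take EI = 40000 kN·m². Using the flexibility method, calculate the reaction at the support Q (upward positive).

R_Q = 103 kN

Release the roller at Q. Primary structure: cantilever fixed at P.
Downward deflection at the released point Q due to the loads:
  triangular load, peak 17 at the fixed end: w₀L⁴/(30EI) = 8297/EI
  point load 170.2 at a = 5.5: Pa²(3L − a)/(6EI) = 23598/EI
  point load 39 at a = 9.62: Pa²(3L − a)/(6EI) = 14064/EI
  δ_0 = 45958/EI
Flexibility coefficient — unit upward force at Q: δ_{QQ} = L³/(3EI) = 443.7/EI.
With EI = 40000 kN·m²: δ_0 = 1.149 m and δ_{QQ} = 0.011092 m/kN.
Compatibility — the beam at Q must follow the support down by 0.006 m: δ_0 − R_Q·δ_{QQ} = 0.006, so R_Q = (1.149 − 0.006)/0.011092 = 103 kN.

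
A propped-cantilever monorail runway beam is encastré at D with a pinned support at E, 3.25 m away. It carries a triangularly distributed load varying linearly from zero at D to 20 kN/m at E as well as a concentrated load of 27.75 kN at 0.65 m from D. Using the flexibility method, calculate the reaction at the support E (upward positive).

Choose R_E as the redundant. The primary structure is the cantilever fixed at D.
Free-end deflection of the primary structure under the applied loading (downward +):
  triangular load, peak 20 at the free end: 11w₀L⁴/(120EI) = 204.5/EI
  point load 27.75 at a = 0.65: Pa²(3L − a)/(6EI) = 17.78/EI
  δ_0 = 222.3/EI
Flexibility coefficient — unit upward force at E: δ_{EE} = L³/(3EI) = 11.44/EI.
Compatibility at E: δ_0 − R_E·δ_{EE} = 0, so R_E = 222.3/11.44 = 19.43 kN.

R_E = 19.43 kN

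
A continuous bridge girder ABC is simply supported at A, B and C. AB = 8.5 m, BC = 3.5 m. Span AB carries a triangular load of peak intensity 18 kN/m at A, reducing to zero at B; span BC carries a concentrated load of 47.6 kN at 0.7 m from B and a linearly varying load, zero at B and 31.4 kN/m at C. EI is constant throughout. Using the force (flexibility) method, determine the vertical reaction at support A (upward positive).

R_A = 43.08 kN

Insert a hinge at B; M_B is the redundant, and each span becomes simply supported.
Rotations at B on the released spans (each span's end-slope, ×1/EI):
  span AB: triangular load, peak 18: 7w₀L³/(360EI) = 214.9/EI
  span BC: point load 47.6 at a = 0.7: Pab(L + b)/(6LEI) = 27.99/EI
  span BC: triangular load, peak 31.4: 7w₀L³/(360EI) = 26.18/EI
  relative rotation θ_0 = (214.9 + 54.17)/EI = 269.1/EI
A unit hogging moment at B produces rotation L₁/(3EI) + L₂/(3EI) = 4/EI.
Compatibility: M_B·(L₁+L₂)/(3EI) = θ_0, giving M_B = 67.28 kN·m (hogging).
Span AB, ΣM about A with M_B applied at B: R_B^{AB}·8.5 = 216.8 + 67.28, so R_B^{AB} = 33.42 kN and R_A = 76.5 − 33.42 = 43.08 kN.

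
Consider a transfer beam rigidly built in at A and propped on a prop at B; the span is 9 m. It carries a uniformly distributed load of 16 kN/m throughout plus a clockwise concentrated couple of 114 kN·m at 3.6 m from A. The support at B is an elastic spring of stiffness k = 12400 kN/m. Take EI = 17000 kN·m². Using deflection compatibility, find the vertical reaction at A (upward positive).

R_A = 78.21 kN

Release the roller at B. Primary structure: cantilever fixed at A.
Free-end deflection of the primary structure under the applied loading (downward +):
  UDL 16: wL⁴/(8EI) = 13122/EI
  clockwise couple 114 at a = 3.6: M₀a(2L − a)/(2EI) = 2955/EI
  δ_0 = 16077/EI
Tip deflection under a unit load at B: L³/(3EI) = 243/EI.
With EI = 17000 kN·m²: δ_0 = 0.9457 m and δ_{BB} = 0.014294 m/kN.
Compatibility — the spring shortens by R_B/k under the reaction it provides: δ_0 − R_B·δ_{BB} = R_B/k. With 1/k = 0.000081 m/kN, R_B = δ_0 / (δ_{BB} + 1/k) = 0.9457 / (0.014294 + 0.000081) = 65.79 kN.
Vertical equilibrium: R_A = ΣP − R_B = 144 − 65.79 = 78.21 kN.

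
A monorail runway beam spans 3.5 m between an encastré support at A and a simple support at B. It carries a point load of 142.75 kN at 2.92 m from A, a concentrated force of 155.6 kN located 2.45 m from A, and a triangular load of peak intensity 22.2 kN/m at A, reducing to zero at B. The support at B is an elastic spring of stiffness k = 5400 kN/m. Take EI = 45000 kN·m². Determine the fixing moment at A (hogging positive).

M_A = 394.5 kN·m

Release the roller at B. Primary structure: cantilever fixed at A.
Free-end deflection of the primary structure under the applied loading (downward +):
  point load 142.75 at a = 2.92: Pa²(3L − a)/(6EI) = 1538/EI
  point load 155.6 at a = 2.45: Pa²(3L − a)/(6EI) = 1253/EI
  triangular load, peak 22.2 at the fixed end: w₀L⁴/(30EI) = 111/EI
  δ_0 = 2902/EI
Tip deflection under a unit load at B: L³/(3EI) = 14.29/EI.
With EI = 45000 kN·m²: δ_0 = 0.064485 m and δ_{BB} = 0.000318 m/kN.
Compatibility — the spring shortens by R_B/k under the reaction it provides: δ_0 − R_B·δ_{BB} = R_B/k. With 1/k = 0.000185 m/kN, R_B = δ_0 / (δ_{BB} + 1/k) = 0.064485 / (0.000318 + 0.000185) = 128.3 kN.
Moment equilibrium about A: M_A = Σ(load moments about A) − R_B·L = 843.4 − 128.3×3.5 = 394.5 kN·m.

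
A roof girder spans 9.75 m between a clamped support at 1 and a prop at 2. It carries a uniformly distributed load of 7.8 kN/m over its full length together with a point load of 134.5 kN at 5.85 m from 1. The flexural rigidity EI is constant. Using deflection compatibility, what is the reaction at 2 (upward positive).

R_2 = 86.62 kN

Remove the prop at 2; the released (primary) structure is a cantilever built in at 1.
Downward deflection at the released point 2 due to the loads:
  UDL 7.8: wL⁴/(8EI) = 8811/EI
  point load 134.5 at a = 5.85: Pa²(3L − a)/(6EI) = 17951/EI
  δ_0 = 26762/EI
Flexibility coefficient — unit upward force at 2: δ_{22} = L³/(3EI) = 309/EI.
The prop prevents deflection at 2: R_2 = δ_0/δ_{22} = 26762/309 = 86.62 kN.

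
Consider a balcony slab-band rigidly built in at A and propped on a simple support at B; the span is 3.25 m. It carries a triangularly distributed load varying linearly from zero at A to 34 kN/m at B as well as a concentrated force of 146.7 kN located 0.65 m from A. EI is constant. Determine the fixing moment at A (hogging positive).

M_A = 89.6 kN·m

Take the reaction at B as the redundant and release it; the primary structure is a cantilever fixed at A.
Free-end deflection of the primary structure under the applied loading (downward +):
  triangular load, peak 34 at the free end: 11w₀L⁴/(120EI) = 347.7/EI
  point load 146.7 at a = 0.65: Pa²(3L − a)/(6EI) = 94/EI
  δ_0 = 441.7/EI
Tip deflection under a unit load at B: L³/(3EI) = 11.44/EI.
The prop prevents deflection at B: R_B = δ_0/δ_{BB} = 441.7/11.44 = 38.6 kN.
Moment equilibrium about A: M_A = Σ(load moments about A) − R_B·L = 215.1 − 38.6×3.25 = 89.6 kN·m.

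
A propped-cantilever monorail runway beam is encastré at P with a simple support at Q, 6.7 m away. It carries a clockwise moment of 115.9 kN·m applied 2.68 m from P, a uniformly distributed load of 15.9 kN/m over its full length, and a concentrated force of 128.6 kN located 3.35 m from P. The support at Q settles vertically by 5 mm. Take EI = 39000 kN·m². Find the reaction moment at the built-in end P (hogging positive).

Take the reaction at Q as the redundant and release it; the primary structure is a cantilever fixed at P.
Free-end deflection of the primary structure under the applied loading (downward +):
  clockwise couple 115.9 at a = 2.68: M₀a(2L − a)/(2EI) = 1665/EI
  UDL 15.9: wL⁴/(8EI) = 4005/EI
  point load 128.6 at a = 3.35: Pa²(3L − a)/(6EI) = 4029/EI
  δ_0 = 9699/EI
Tip deflection under a unit load at Q: L³/(3EI) = 100.3/EI.
With EI = 39000 kN·m²: δ_0 = 0.24869 m and δ_{QQ} = 0.002571 m/kN.
Compatibility — the beam at Q must follow the support down by 0.005 m: δ_0 − R_Q·δ_{QQ} = 0.005, so R_Q = (0.24869 − 0.005)/0.002571 = 94.8 kN.
Moment equilibrium about P: M_P = Σ(load moments about P) − R_Q·L = 903.6 − 94.8×6.7 = 268.4 kN·m.

M_P = 268.4 kN·m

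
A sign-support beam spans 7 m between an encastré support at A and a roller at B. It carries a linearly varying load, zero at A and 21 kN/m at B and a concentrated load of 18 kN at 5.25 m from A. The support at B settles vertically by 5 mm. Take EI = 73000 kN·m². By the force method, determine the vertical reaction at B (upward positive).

Take the reaction at B as the redundant and release it; the primary structure is a cantilever fixed at A.
Deflection at B on the released cantilever, summing each load's contribution:
  triangular load, peak 21 at the free end: 11w₀L⁴/(120EI) = 4622/EI
  point load 18 at a = 5.25: Pa²(3L − a)/(6EI) = 1302/EI
  δ_0 = 5924/EI
Flexibility coefficient — unit upward force at B: δ_{BB} = L³/(3EI) = 114.3/EI.
With EI = 73000 kN·m²: δ_0 = 0.081154 m and δ_{BB} = 0.001566 m/kN.
Compatibility — the beam at B must follow the support down by 0.005 m: δ_0 − R_B·δ_{BB} = 0.005, so R_B = (0.081154 − 0.005)/0.001566 = 48.62 kN.

R_B = 48.62 kN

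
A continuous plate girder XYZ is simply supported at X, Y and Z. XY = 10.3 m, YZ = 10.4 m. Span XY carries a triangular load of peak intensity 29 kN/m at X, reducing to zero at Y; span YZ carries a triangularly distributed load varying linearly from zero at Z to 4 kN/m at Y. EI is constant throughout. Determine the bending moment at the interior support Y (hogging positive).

Release continuity at Y by inserting a hinge; the redundant is the internal moment M_Y. The primary structure is two simply-supported spans XY and YZ.
Rotations at Y on the released spans (each span's end-slope, ×1/EI):
  span XY: triangular load, peak 29: 7w₀L³/(360EI) = 616.2/EI
  span YZ: triangular load, peak 4: w₀L³/(45EI) = 99.99/EI
  relative rotation θ_0 = (616.2 + 99.99)/EI = 716.2/EI
A unit hogging moment at Y produces rotation L₁/(3EI) + L₂/(3EI) = 6.9/EI.
Slope continuity at Y: θ_0 = M_Y·6.9/EI, so M_Y = 716.2/6.9 = 103.8 kN·m (hogging).

M_Y = 103.8 kN·m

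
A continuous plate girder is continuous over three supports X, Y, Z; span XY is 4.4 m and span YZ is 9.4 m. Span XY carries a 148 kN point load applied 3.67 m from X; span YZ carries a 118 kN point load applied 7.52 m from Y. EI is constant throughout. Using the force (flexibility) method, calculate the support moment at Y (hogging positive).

Release continuity at Y by inserting a hinge; the redundant is the internal moment M_Y. The primary structure is two simply-supported spans XY and YZ.
Discontinuity in slope at Y on the released structure — sum the simple-span end rotations:
  span XY: point load 148 at a = 3.67: Pab(L + a)/(6LEI) = 121.2/EI
  span YZ: point load 118 at a = 7.52: Pab(L + b)/(6LEI) = 333.6/EI
  relative rotation θ_0 = (121.2 + 333.6)/EI = 454.9/EI
A unit hogging moment at Y produces rotation L₁/(3EI) + L₂/(3EI) = 4.6/EI.
Compatibility: M_Y·(L₁+L₂)/(3EI) = θ_0, giving M_Y = 98.88 kN·m (hogging).

M_Y = 98.88 kN·m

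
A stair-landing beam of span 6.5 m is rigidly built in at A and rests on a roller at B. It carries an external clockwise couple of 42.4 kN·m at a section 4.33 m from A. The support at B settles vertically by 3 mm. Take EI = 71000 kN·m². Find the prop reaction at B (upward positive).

Remove the prop at B; the released (primary) structure is a cantilever built in at A.
Deflection at B on the released cantilever, summing each load's contribution:
  clockwise couple 42.4 at a = 4.33: M₀a(2L − a)/(2EI) = 795.9/EI
Tip deflection under a unit load at B: L³/(3EI) = 91.54/EI.
With EI = 71000 kN·m²: δ_0 = 0.011209 m and δ_{BB} = 0.001289 m/kN.
Compatibility — the beam at B must follow the support down by 0.003 m: δ_0 − R_B·δ_{BB} = 0.003, so R_B = (0.011209 − 0.003)/0.001289 = 6.367 kN.

R_B = 6.367 kN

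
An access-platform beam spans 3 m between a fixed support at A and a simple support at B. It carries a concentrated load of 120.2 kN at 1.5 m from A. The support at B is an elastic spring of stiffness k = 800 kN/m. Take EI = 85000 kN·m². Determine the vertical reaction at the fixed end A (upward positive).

R_A = 117.3 kN

Release the roller at B. Primary structure: cantilever fixed at A.
Downward deflection at the released point B due to the loads:
  point load 120.2 at a = 1.5: Pa²(3L − a)/(6EI) = 338.1/EI
Flexibility coefficient — unit upward force at B: δ_{BB} = L³/(3EI) = 9/EI.
With EI = 85000 kN·m²: δ_0 = 0.003977 m and δ_{BB} = 0.000106 m/kN.
Compatibility — the spring shortens by R_B/k under the reaction it provides: δ_0 − R_B·δ_{BB} = R_B/k. With 1/k = 0.00125 m/kN, R_B = δ_0 / (δ_{BB} + 1/k) = 0.003977 / (0.000106 + 0.00125) = 2.933 kN.
Vertical equilibrium: R_A = ΣP − R_B = 120.2 − 2.933 = 117.3 kN.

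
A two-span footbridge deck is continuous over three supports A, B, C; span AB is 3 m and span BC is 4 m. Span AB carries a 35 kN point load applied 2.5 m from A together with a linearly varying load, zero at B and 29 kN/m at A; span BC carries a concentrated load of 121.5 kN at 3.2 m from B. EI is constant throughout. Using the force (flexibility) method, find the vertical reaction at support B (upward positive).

Release continuity at B by inserting a hinge; the redundant is the internal moment M_B. The primary structure is two simply-supported spans AB and BC.
Rotations at B on the released spans (each span's end-slope, ×1/EI):
  span AB: point load 35 at a = 2.5: Pab(L + a)/(6LEI) = 13.37/EI
  span AB: triangular load, peak 29: 7w₀L³/(360EI) = 15.22/EI
  span BC: point load 121.5 at a = 3.2: Pab(L + b)/(6LEI) = 62.21/EI
  relative rotation θ_0 = (28.59 + 62.21)/EI = 90.8/EI
A unit hogging moment at B produces rotation L₁/(3EI) + L₂/(3EI) = 2.333/EI.
Slope continuity at B: θ_0 = M_B·2.333/EI, so M_B = 90.8/2.333 = 38.91 kN·m (hogging).
Span AB, ΣM about A with M_B applied at B: R_B^{AB}·3 = 131 + 38.91, so R_B^{AB} = 56.64 kN and R_A = 78.5 − 56.64 = 21.86 kN.
Span BC, ΣM about C: R_B^{BC}·4 = 97.2 + 38.91, so R_B^{BC} = 34.03 kN and R_C = 121.5 − 34.03 = 87.47 kN.
R_B = 56.64 + 34.03 = 90.67 kN.

R_B = 90.67 kN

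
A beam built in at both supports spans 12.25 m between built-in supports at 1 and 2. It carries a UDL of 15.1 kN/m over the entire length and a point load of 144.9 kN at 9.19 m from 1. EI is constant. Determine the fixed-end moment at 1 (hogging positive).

M_1 = 271.9 kN·m

Take the two fixed-end moments M_1, M_2 as redundants; the released structure is the simple span 12.
On the primary (simply-supported) span, the end slopes from the loading are:
  at 1: UDL 15.1: wL³/(24EI) = 1157/EI
  at 2: UDL 15.1: wL³/(24EI) = 1157/EI
  at 1: point load 144.9 at a = 9.19: Pab(L + b)/(6LEI) = 848.8/EI
  at 2: point load 144.9 at a = 9.19: Pab(L + a)/(6LEI) = 1189/EI
  θ_10 = 2005/EI,  θ_20 = 2345/EI
Flexibility coefficients: a unit moment at one end gives L/(3EI) there and L/(6EI) at the far end, so f₁₁ = f₂₂ = 4.083/EI and f₁₂ = f₂₁ = 2.042/EI.
Compatibility — zero rotation at each built-in end:
  4.083 M_1 + 2.042 M_2 = 2005
  2.042 M_1 + 4.083 M_2 = 2345
Solving the pair gives M_1 = 271.9 kN·m and M_2 = 438.4 kN·m (hogging).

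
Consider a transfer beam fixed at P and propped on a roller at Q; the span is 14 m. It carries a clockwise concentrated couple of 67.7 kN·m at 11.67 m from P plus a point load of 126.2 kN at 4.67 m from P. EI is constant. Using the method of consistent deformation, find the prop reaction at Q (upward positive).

R_Q = 25.77 kN

Take the reaction at Q as the redundant and release it; the primary structure is a cantilever fixed at P.
Deflection at Q on the released cantilever, summing each load's contribution:
  clockwise couple 67.7 at a = 11.67: M₀a(2L − a)/(2EI) = 6451/EI
  point load 126.2 at a = 4.67: Pa²(3L − a)/(6EI) = 17124/EI
  δ_0 = 23575/EI
Tip deflection under a unit load at Q: L³/(3EI) = 914.7/EI.
The prop prevents deflection at Q: R_Q = δ_0/δ_{QQ} = 23575/914.7 = 25.77 kN.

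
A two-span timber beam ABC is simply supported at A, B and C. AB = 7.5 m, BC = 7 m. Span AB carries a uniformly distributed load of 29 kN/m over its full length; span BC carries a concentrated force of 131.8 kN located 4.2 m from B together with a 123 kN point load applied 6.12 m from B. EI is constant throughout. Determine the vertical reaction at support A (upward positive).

R_A = 81.28 kN

Take M_B as the redundant. Released structure: two simple spans AB and BC with a hinge at B.
Discontinuity in slope at B on the released structure — sum the simple-span end rotations:
  span AB: UDL 29: wL³/(24EI) = 509.8/EI
  span BC: point load 131.8 at a = 4.2: Pab(L + b)/(6LEI) = 361.7/EI
  span BC: point load 123 at a = 6.12: Pab(L + b)/(6LEI) = 124.3/EI
  relative rotation θ_0 = (509.8 + 485.9)/EI = 995.7/EI
A unit hogging moment at B produces rotation L₁/(3EI) + L₂/(3EI) = 4.833/EI.
Slope continuity at B: θ_0 = M_B·4.833/EI, so M_B = 995.7/4.833 = 206 kN·m (hogging).
Span AB, ΣM about A with M_B applied at B: R_B^{AB}·7.5 = 815.6 + 206, so R_B^{AB} = 136.2 kN and R_A = 217.5 − 136.2 = 81.28 kN.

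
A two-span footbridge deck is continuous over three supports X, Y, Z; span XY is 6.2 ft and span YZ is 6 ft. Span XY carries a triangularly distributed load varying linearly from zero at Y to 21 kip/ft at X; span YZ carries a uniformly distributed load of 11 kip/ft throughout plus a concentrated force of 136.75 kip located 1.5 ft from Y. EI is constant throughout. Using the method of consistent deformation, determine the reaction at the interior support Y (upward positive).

Release continuity at Y by inserting a hinge; the redundant is the internal moment M_Y. The primary structure is two simply-supported spans XY and YZ.
End slopes at the hinge Y, treating each span as simply supported:
  span XY: triangular load, peak 21: 7w₀L³/(360EI) = 97.32/EI
  span YZ: UDL 11: wL³/(24EI) = 99/EI
  span YZ: point load 136.75 at a = 1.5: Pab(L + b)/(6LEI) = 269.2/EI
  relative rotation θ_0 = (97.32 + 368.2)/EI = 465.5/EI
A unit hogging moment at Y produces rotation L₁/(3EI) + L₂/(3EI) = 4.067/EI.
Compatibility: M_Y·(L₁+L₂)/(3EI) = θ_0, giving M_Y = 114.5 kip·ft (hogging).
Span XY, ΣM about X with M_Y applied at Y: R_Y^{XY}·6.2 = 134.5 + 114.5, so R_Y^{XY} = 40.16 kip and R_X = 65.1 − 40.16 = 24.94 kip.
Span YZ, ΣM about Z: R_Y^{YZ}·6 = 813.4 + 114.5, so R_Y^{YZ} = 154.6 kip and R_Z = 202.8 − 154.6 = 48.11 kip.
R_Y = 40.16 + 154.6 = 194.8 kip.

R_Y = 194.8 kip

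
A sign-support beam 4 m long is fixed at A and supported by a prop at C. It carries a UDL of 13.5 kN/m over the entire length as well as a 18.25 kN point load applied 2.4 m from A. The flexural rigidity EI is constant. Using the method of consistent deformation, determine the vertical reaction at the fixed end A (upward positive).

R_A = 44.12 kN

Remove the prop at C; the released (primary) structure is a cantilever built in at A.
Deflection at C on the released cantilever, summing each load's contribution:
  UDL 13.5: wL⁴/(8EI) = 432/EI
  point load 18.25 at a = 2.4: Pa²(3L − a)/(6EI) = 168.2/EI
  δ_0 = 600.2/EI
Tip deflection under a unit load at C: L³/(3EI) = 21.33/EI.
Compatibility at C: δ_0 − R_C·δ_{CC} = 0, so R_C = 600.2/21.33 = 28.13 kN.
Vertical equilibrium: R_A = ΣP − R_C = 72.25 − 28.13 = 44.12 kN.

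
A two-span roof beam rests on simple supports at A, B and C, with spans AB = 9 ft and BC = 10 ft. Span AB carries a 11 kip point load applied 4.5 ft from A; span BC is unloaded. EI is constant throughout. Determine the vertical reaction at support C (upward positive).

R_C = -0.8793 kip

Release continuity at B by inserting a hinge; the redundant is the internal moment M_B. The primary structure is two simply-supported spans AB and BC.
Rotations at B on the released spans (each span's end-slope, ×1/EI):
  span AB: point load 11 at a = 4.5: Pab(L + a)/(6LEI) = 55.69/EI
  relative rotation θ_0 = (55.69 + 0)/EI = 55.69/EI
A unit hogging moment at B produces rotation L₁/(3EI) + L₂/(3EI) = 6.333/EI.
Compatibility: M_B·(L₁+L₂)/(3EI) = θ_0, giving M_B = 8.793 kip·ft (hogging).
Span BC, ΣM about C: R_B^{BC}·10 = 0 + 8.793, so R_B^{BC} = 0.8793 kip and R_C = 0 − 0.8793 = -0.8793 kip.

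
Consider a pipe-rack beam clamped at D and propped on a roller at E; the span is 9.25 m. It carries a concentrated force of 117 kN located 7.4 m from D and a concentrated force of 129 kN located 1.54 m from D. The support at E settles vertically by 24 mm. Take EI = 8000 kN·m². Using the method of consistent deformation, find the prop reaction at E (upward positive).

Release the roller at E. Primary structure: cantilever fixed at D.
Downward deflection at the released point E due to the loads:
  point load 117 at a = 7.4: Pa²(3L − a)/(6EI) = 21730/EI
  point load 129 at a = 1.54: Pa²(3L − a)/(6EI) = 1336/EI
  δ_0 = 23067/EI
Flexibility coefficient — unit upward force at E: δ_{EE} = L³/(3EI) = 263.8/EI.
With EI = 8000 kN·m²: δ_0 = 2.8833 m and δ_{EE} = 0.032977 m/kN.
Compatibility — the beam at E must follow the support down by 0.024 m: δ_0 − R_E·δ_{EE} = 0.024, so R_E = (2.8833 − 0.024)/0.032977 = 86.71 kN.

R_E = 86.71 kN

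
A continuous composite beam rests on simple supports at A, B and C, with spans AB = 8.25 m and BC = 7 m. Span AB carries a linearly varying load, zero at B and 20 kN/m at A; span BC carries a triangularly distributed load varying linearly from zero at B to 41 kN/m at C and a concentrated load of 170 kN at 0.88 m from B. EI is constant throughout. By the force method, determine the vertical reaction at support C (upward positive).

R_C = 95.18 kN

Take M_B as the redundant. Released structure: two simple spans AB and BC with a hinge at B.
Discontinuity in slope at B on the released structure — sum the simple-span end rotations:
  span AB: triangular load, peak 20: 7w₀L³/(360EI) = 218.4/EI
  span BC: triangular load, peak 41: 7w₀L³/(360EI) = 273.4/EI
  span BC: point load 170 at a = 0.88: Pab(L + b)/(6LEI) = 286/EI
  relative rotation θ_0 = (218.4 + 559.4)/EI = 777.8/EI
A unit hogging moment at B produces rotation L₁/(3EI) + L₂/(3EI) = 5.083/EI.
Compatibility: M_B·(L₁+L₂)/(3EI) = θ_0, giving M_B = 153 kN·m (hogging).
Span BC, ΣM about C: R_B^{BC}·7 = 1375 + 153, so R_B^{BC} = 218.3 kN and R_C = 313.5 − 218.3 = 95.18 kN.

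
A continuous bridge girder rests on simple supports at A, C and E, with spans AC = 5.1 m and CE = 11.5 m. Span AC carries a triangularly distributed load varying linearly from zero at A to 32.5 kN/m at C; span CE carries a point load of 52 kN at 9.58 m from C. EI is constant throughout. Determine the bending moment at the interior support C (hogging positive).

Take M_C as the redundant. Released structure: two simple spans AC and CE with a hinge at C.
End slopes at the hinge C, treating each span as simply supported:
  span AC: triangular load, peak 32.5: w₀L³/(45EI) = 95.8/EI
  span CE: point load 52 at a = 9.58: Pab(L + b)/(6LEI) = 186/EI
  relative rotation θ_0 = (95.8 + 186)/EI = 281.8/EI
A unit hogging moment at C produces rotation L₁/(3EI) + L₂/(3EI) = 5.533/EI.
Slope continuity at C: θ_0 = M_C·5.533/EI, so M_C = 281.8/5.533 = 50.93 kN·m (hogging).

M_C = 50.93 kN·m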